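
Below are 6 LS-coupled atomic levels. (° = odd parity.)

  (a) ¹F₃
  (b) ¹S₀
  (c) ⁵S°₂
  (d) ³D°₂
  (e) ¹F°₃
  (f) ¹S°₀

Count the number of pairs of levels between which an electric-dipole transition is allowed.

1

(a)–(b): forbidden (parity, ΔL, ΔJ).
(a)–(c): forbidden (ΔS, ΔL).
(a)–(d): forbidden (ΔS).
(a)–(e): allowed.
(a)–(f): forbidden (ΔL, ΔJ).
(b)–(c): forbidden (ΔS, ΔL, ΔJ).
(b)–(d): forbidden (ΔS, ΔL, ΔJ).
(b)–(e): forbidden (ΔL, ΔJ).
(b)–(f): forbidden (ΔL, ΔJ).
(c)–(d): forbidden (parity, ΔS, ΔL).
(c)–(e): forbidden (parity, ΔS, ΔL).
(c)–(f): forbidden (parity, ΔS, ΔL, ΔJ).
(d)–(e): forbidden (parity, ΔS).
(d)–(f): forbidden (parity, ΔS, ΔL, ΔJ).
(e)–(f): forbidden (parity, ΔL, ΔJ).
Allowed pairs: 1 of 15.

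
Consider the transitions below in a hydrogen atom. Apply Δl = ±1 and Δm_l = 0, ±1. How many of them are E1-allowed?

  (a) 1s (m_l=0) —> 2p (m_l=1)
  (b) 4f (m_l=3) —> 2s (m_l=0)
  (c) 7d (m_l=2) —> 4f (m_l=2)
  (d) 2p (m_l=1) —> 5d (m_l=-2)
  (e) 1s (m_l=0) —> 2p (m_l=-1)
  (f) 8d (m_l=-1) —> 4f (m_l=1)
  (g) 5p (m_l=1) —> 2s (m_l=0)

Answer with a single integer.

(a) allowed
(b) forbidden — Δl = -3 (E1 requires Δl = ±1); Δm_l = -3 (E1 requires Δm_l = 0, ±1)
(c) allowed
(d) forbidden — Δm_l = -3 (E1 requires Δm_l = 0, ±1)
(e) allowed
(f) forbidden — Δm_l = +2 (E1 requires Δm_l = 0, ±1)
(g) allowed
Total allowed: 4 of 7.

4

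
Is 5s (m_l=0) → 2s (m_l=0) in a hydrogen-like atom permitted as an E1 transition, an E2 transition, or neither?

neither

Δl = 0 − 0 = +0; l_i + l_f = 0.
Δm_l = +0.
E1 (Δl = ±1, |Δm_l| ≤ 1): not satisfied.
E2 (Δl = 0,±2, l_i+l_f ≥ 2, |Δm_l| ≤ 2): not satisfied.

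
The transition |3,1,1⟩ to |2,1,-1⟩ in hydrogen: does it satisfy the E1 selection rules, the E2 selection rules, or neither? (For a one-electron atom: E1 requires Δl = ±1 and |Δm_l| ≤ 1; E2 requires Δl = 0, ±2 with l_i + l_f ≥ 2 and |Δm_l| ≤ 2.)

Δl = 1 − 1 = +0; l_i + l_f = 2.
Δm_l = -2.
E1 (Δl = ±1, |Δm_l| ≤ 1): not satisfied.
E2 (Δl = 0,±2, l_i+l_f ≥ 2, |Δm_l| ≤ 2): satisfied.

E2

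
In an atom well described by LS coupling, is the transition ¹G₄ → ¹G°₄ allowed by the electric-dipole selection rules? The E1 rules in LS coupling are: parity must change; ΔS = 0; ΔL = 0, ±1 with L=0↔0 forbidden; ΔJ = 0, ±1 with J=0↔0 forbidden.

Initial level: S=0, L=4, J=4, parity even. Final level: S=0, L=4, J=4, parity odd.
Parity must change: even → odd — satisfied.
ΔS = 0: S: 0 → 0 — satisfied.
ΔL = 0, ±1 (not L=0↔0): L: 4 → 4, ΔL = +0 — satisfied.
ΔJ = 0, ±1 (not J=0↔0): J: 4 → 4, ΔJ = +0 — satisfied.
All four E1 rules are satisfied.

allowed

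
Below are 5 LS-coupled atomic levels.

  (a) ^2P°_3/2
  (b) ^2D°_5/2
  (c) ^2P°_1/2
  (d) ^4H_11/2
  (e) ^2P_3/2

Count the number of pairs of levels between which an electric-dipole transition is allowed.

(a)–(b): forbidden (parity).
(a)–(c): forbidden (parity).
(a)–(d): forbidden (ΔS, ΔL, ΔJ).
(a)–(e): allowed.
(b)–(c): forbidden (parity, ΔJ).
(b)–(d): forbidden (ΔS, ΔL, ΔJ).
(b)–(e): allowed.
(c)–(d): forbidden (ΔS, ΔL, ΔJ).
(c)–(e): allowed.
(d)–(e): forbidden (parity, ΔS, ΔL, ΔJ).
Allowed pairs: 3 of 10.

3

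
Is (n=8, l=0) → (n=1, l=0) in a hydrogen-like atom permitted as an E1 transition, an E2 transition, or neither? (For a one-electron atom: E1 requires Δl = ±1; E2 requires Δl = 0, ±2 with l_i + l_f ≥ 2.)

Δl = 0 − 0 = +0; l_i + l_f = 0.
E1 (Δl = ±1): not satisfied.
E2 (Δl = 0,±2, l_i+l_f ≥ 2): not satisfied.

neither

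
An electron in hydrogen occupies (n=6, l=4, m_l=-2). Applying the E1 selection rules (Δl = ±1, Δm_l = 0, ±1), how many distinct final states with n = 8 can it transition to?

6

E1 requires Δl = ±1, so l_f ∈ {3, 5}; with 0 ≤ l_f ≤ n_f−1 = 7, the allowed l_f values are {3, 5}.
For l_f = 3: m_f ∈ {m_i−1, m_i, m_i+1} ∩ [−3, 3] = {-3, -2, -1} → 3 states.
For l_f = 5: m_f ∈ {m_i−1, m_i, m_i+1} ∩ [−5, 5] = {-3, -2, -1} → 3 states.
Total: 6.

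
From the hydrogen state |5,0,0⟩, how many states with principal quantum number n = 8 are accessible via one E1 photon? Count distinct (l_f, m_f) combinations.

3

E1 requires Δl = ±1, so l_f ∈ {-1, 1}; with 0 ≤ l_f ≤ n_f−1 = 7, the allowed l_f values are {1}.
For l_f = 1: m_f ∈ {m_i−1, m_i, m_i+1} ∩ [−1, 1] = {-1, 0, 1} → 3 states.
Total: 3.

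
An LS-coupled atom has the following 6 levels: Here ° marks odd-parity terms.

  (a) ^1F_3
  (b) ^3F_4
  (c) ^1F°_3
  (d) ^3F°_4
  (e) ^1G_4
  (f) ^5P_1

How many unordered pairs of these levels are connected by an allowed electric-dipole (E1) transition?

(a)–(b): forbidden (parity, ΔS).
(a)–(c): allowed.
(a)–(d): forbidden (ΔS).
(a)–(e): forbidden (parity).
(a)–(f): forbidden (parity, ΔS, ΔL, ΔJ).
(b)–(c): forbidden (ΔS).
(b)–(d): allowed.
(b)–(e): forbidden (parity, ΔS).
(b)–(f): forbidden (parity, ΔS, ΔL, ΔJ).
(c)–(d): forbidden (parity, ΔS).
(c)–(e): allowed.
(c)–(f): forbidden (ΔS, ΔL, ΔJ).
(d)–(e): forbidden (ΔS).
(d)–(f): forbidden (ΔS, ΔL, ΔJ).
(e)–(f): forbidden (parity, ΔS, ΔL, ΔJ).
Allowed pairs: 3 of 15.

3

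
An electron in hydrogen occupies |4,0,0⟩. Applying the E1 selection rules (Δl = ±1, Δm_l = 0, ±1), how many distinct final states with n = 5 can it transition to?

3

E1 requires Δl = ±1, so l_f ∈ {-1, 1}; with 0 ≤ l_f ≤ n_f−1 = 4, the allowed l_f values are {1}.
For l_f = 1: m_f ∈ {m_i−1, m_i, m_i+1} ∩ [−1, 1] = {-1, 0, 1} → 3 states.
Total: 3.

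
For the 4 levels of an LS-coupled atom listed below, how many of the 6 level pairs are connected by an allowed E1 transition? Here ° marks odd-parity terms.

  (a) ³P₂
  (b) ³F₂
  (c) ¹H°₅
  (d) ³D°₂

(a)–(b): forbidden (parity, ΔL).
(a)–(c): forbidden (ΔS, ΔL, ΔJ).
(a)–(d): allowed.
(b)–(c): forbidden (ΔS, ΔL, ΔJ).
(b)–(d): allowed.
(c)–(d): forbidden (parity, ΔS, ΔL, ΔJ).
Allowed pairs: 2 of 6.

2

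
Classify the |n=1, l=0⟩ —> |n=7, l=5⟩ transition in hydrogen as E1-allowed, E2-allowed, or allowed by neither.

neither

Δl = 5 − 0 = +5; l_i + l_f = 5.
E1 (Δl = ±1): not satisfied.
E2 (Δl = 0,±2, l_i+l_f ≥ 2): not satisfied.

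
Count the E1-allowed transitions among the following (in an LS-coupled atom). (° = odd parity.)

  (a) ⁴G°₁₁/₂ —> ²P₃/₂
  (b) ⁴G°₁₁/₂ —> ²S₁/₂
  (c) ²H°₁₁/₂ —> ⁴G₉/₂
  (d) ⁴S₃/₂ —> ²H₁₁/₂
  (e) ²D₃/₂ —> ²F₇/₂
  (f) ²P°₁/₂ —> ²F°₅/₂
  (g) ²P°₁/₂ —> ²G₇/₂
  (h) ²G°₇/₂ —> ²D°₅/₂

(a) forbidden (ΔS, ΔL, ΔJ fail)
(b) forbidden (ΔS, ΔL, ΔJ fail)
(c) forbidden (ΔS fails)
(d) forbidden (parity, ΔS, ΔL, ΔJ fail)
(e) forbidden (parity, ΔJ fail)
(f) forbidden (parity, ΔL, ΔJ fail)
(g) forbidden (ΔL, ΔJ fail)
(h) forbidden (parity, ΔL fail)
Total allowed: 0 of 8.

0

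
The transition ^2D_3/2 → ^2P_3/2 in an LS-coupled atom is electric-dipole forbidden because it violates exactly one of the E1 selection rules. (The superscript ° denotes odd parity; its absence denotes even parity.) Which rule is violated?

parity

Reading off the term symbols: S 1/2→1/2, L 2→1, J 3/2→3/2, parity even→even.
Parity must change: even → even — fails.
ΔS = 0: S: 1/2 → 1/2 — passes.
ΔL = 0, ±1 (not L=0↔0): L: 2 → 1, ΔL = -1 — passes.
ΔJ = 0, ±1 (not J=0↔0): J: 3/2 → 3/2, ΔJ = +0 — passes.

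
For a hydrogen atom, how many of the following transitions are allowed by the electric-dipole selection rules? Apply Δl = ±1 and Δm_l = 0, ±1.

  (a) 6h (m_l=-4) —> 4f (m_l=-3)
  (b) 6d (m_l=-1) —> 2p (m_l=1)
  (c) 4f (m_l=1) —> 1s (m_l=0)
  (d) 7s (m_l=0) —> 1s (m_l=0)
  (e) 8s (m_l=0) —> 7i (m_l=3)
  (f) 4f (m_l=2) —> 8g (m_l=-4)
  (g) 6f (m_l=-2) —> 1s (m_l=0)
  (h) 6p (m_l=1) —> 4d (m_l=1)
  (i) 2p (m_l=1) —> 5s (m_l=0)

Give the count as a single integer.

(a) forbidden — Δl = -2 (E1 requires Δl = ±1)
(b) forbidden — Δm_l = +2 (E1 requires Δm_l = 0, ±1)
(c) forbidden — Δl = -3 (E1 requires Δl = ±1)
(d) forbidden — Δl = +0 (E1 requires Δl = ±1)
(e) forbidden — Δl = +6 (E1 requires Δl = ±1); Δm_l = +3 (E1 requires Δm_l = 0, ±1)
(f) forbidden — Δm_l = -6 (E1 requires Δm_l = 0, ±1)
(g) forbidden — Δl = -3 (E1 requires Δl = ±1); Δm_l = +2 (E1 requires Δm_l = 0, ±1)
(h) allowed
(i) allowed
Total allowed: 2 of 9.

2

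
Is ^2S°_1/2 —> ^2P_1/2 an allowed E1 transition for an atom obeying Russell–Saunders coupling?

Initial level: S=1/2, L=0, J=1/2, parity odd. Final level: S=1/2, L=1, J=1/2, parity even.
Parity must change: odd → even — satisfied.
ΔS = 0: S: 1/2 → 1/2 — satisfied.
ΔL = 0, ±1 (not L=0↔0): L: 0 → 1, ΔL = +1 — satisfied.
ΔJ = 0, ±1 (not J=0↔0): J: 1/2 → 1/2, ΔJ = +0 — satisfied.
All four E1 rules are satisfied.

allowed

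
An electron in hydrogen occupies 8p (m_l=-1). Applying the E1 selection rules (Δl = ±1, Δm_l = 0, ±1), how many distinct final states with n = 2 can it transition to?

1

E1 requires Δl = ±1, so l_f ∈ {0, 2}; with 0 ≤ l_f ≤ n_f−1 = 1, the allowed l_f values are {0}.
For l_f = 0: m_f ∈ {m_i−1, m_i, m_i+1} ∩ [−0, 0] = {0} → 1 state.
Total: 1.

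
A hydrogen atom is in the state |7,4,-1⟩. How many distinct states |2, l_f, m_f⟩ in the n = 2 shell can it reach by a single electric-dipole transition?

E1 requires l_f ∈ {3, 5}, but neither lies in [0, 1], so no final state is reachable.
Total: 0.

0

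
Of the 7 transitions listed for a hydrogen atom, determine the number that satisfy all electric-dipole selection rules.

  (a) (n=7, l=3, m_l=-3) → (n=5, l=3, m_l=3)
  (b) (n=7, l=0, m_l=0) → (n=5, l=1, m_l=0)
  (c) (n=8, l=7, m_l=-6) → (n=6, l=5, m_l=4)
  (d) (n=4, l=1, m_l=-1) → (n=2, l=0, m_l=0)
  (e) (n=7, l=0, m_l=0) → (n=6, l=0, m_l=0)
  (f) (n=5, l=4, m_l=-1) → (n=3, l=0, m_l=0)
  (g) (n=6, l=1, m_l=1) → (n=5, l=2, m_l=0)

(a) forbidden — Δl = +0 (E1 requires Δl = ±1); Δm_l = +6 (E1 requires Δm_l = 0, ±1)
(b) allowed
(c) forbidden — Δl = -2 (E1 requires Δl = ±1); Δm_l = +10 (E1 requires Δm_l = 0, ±1)
(d) allowed
(e) forbidden — Δl = +0 (E1 requires Δl = ±1)
(f) forbidden — Δl = -4 (E1 requires Δl = ±1)
(g) allowed
Total allowed: 3 of 7.

3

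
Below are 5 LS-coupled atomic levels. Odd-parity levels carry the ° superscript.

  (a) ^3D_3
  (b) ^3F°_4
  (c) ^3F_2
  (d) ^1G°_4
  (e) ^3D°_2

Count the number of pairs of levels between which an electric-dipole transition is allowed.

3

(a)–(b): allowed.
(a)–(c): forbidden (parity).
(a)–(d): forbidden (ΔS, ΔL).
(a)–(e): allowed.
(b)–(c): forbidden (ΔJ).
(b)–(d): forbidden (parity, ΔS).
(b)–(e): forbidden (parity, ΔJ).
(c)–(d): forbidden (ΔS, ΔJ).
(c)–(e): allowed.
(d)–(e): forbidden (parity, ΔS, ΔL, ΔJ).
Allowed pairs: 3 of 10.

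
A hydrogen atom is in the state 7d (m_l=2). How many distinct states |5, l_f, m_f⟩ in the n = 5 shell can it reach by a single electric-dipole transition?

E1 requires Δl = ±1, so l_f ∈ {1, 3}; with 0 ≤ l_f ≤ n_f−1 = 4, the allowed l_f values are {1, 3}.
For l_f = 1: m_f ∈ {m_i−1, m_i, m_i+1} ∩ [−1, 1] = {1} → 1 state.
For l_f = 3: m_f ∈ {m_i−1, m_i, m_i+1} ∩ [−3, 3] = {1, 2, 3} → 3 states.
Total: 4.

4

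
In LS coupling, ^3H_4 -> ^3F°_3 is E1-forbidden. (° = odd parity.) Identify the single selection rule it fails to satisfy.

the ΔL = 0, ±1 rule

ΔL = 0, ±1 (not L=0↔0): L: 5 → 3, ΔL = -2 — ✗.
ΔS = 0: S: 1 → 1 — ✓.
ΔJ = 0, ±1 (not J=0↔0): J: 4 → 3, ΔJ = -1 — ✓.
Parity must change: even → odd — ✓.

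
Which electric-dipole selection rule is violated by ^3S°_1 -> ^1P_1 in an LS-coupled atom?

the ΔS = 0 rule

Initial level: S=1, L=0, J=1, parity odd. Final level: S=0, L=1, J=1, parity even.
ΔL = 0, ±1 (not L=0↔0): L: 0 → 1, ΔL = +1 — ok.
ΔS = 0: S: 1 → 0 — fails.
Parity must change: odd → even — ok.
ΔJ = 0, ±1 (not J=0↔0): J: 1 → 1, ΔJ = +0 — ok.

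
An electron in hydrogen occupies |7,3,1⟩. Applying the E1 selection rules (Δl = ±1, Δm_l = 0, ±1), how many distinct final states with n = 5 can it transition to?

6

E1 requires Δl = ±1, so l_f ∈ {2, 4}; with 0 ≤ l_f ≤ n_f−1 = 4, the allowed l_f values are {2, 4}.
For l_f = 2: m_f ∈ {m_i−1, m_i, m_i+1} ∩ [−2, 2] = {0, 1, 2} → 3 states.
For l_f = 4: m_f ∈ {m_i−1, m_i, m_i+1} ∩ [−4, 4] = {0, 1, 2} → 3 states.
Total: 6.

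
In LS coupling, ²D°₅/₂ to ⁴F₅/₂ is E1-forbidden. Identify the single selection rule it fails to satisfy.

Reading off the term symbols: S 1/2→3/2, L 2→3, J 5/2→5/2, parity odd→even.
Parity must change: odd → even — ok.
ΔS = 0: S: 1/2 → 3/2 — fails.
ΔL = 0, ±1 (not L=0↔0): L: 2 → 3, ΔL = +1 — ok.
ΔJ = 0, ±1 (not J=0↔0): J: 5/2 → 5/2, ΔJ = +0 — ok.

the ΔS = 0 rule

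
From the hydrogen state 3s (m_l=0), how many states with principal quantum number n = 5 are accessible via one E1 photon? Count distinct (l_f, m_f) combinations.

3

E1 requires Δl = ±1, so l_f ∈ {-1, 1}; with 0 ≤ l_f ≤ n_f−1 = 4, the allowed l_f values are {1}.
For l_f = 1: m_f ∈ {m_i−1, m_i, m_i+1} ∩ [−1, 1] = {-1, 0, 1} → 3 states.
Total: 3.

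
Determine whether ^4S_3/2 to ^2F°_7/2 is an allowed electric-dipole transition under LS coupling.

Initial level: S=3/2, L=0, J=3/2, parity even. Final level: S=1/2, L=3, J=7/2, parity odd.
ΔJ = 0, ±1 (not J=0↔0): J: 3/2 → 7/2, ΔJ = +2 — fails.
Parity must change: even → odd — passes.
ΔS = 0: S: 3/2 → 1/2 — fails.
ΔL = 0, ±1 (not L=0↔0): L: 0 → 3, ΔL = +3 — fails.
Rule(s) violated: ΔS, ΔL, ΔJ.

forbidden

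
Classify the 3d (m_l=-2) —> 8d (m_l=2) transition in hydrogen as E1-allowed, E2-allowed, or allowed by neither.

neither

Δl = 2 − 2 = +0; l_i + l_f = 4.
Δm_l = +4.
E1 (Δl = ±1, |Δm_l| ≤ 1): not satisfied.
E2 (Δl = 0,±2, l_i+l_f ≥ 2, |Δm_l| ≤ 2): not satisfied.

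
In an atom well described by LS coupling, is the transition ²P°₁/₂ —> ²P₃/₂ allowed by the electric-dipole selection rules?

allowed

Parity must change: odd → even — satisfied.
ΔS = 0: S: 1/2 → 1/2 — satisfied.
ΔL = 0, ±1 (not L=0↔0): L: 1 → 1, ΔL = +0 — satisfied.
ΔJ = 0, ±1 (not J=0↔0): J: 1/2 → 3/2, ΔJ = +1 — satisfied.
All four E1 rules are satisfied.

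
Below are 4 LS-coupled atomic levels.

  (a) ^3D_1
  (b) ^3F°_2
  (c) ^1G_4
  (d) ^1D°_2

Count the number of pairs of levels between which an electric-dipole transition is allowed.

(a)–(b): allowed.
(a)–(c): forbidden (parity, ΔS, ΔL, ΔJ).
(a)–(d): forbidden (ΔS).
(b)–(c): forbidden (ΔS, ΔJ).
(b)–(d): forbidden (parity, ΔS).
(c)–(d): forbidden (ΔL, ΔJ).
Allowed pairs: 1 of 6.

1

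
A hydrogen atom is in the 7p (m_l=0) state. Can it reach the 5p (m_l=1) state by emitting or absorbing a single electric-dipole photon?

Initial l = 1, final l = 1, so Δl = +0. E1 requires Δl = ±1: fails.
Δm_l = 1 − (0) = +1. E1 requires Δm_l = 0, ±1: ok.
The transition is electric-dipole forbidden.

forbidden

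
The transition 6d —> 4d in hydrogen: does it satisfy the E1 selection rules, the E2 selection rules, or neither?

E2

Δl = 2 − 2 = +0; l_i + l_f = 4.
E1 (Δl = ±1): not satisfied.
E2 (Δl = 0,±2, l_i+l_f ≥ 2): satisfied.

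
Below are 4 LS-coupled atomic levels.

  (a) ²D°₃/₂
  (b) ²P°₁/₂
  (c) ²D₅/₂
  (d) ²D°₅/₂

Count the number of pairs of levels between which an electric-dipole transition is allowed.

(a)–(b): forbidden (parity).
(a)–(c): allowed.
(a)–(d): forbidden (parity).
(b)–(c): forbidden (ΔJ).
(b)–(d): forbidden (parity, ΔJ).
(c)–(d): allowed.
Allowed pairs: 2 of 6.

2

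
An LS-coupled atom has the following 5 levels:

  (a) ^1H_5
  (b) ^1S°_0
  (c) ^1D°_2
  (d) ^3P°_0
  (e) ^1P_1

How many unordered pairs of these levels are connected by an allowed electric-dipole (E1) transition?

(a)–(b): forbidden (ΔL, ΔJ).
(a)–(c): forbidden (ΔL, ΔJ).
(a)–(d): forbidden (ΔS, ΔL, ΔJ).
(a)–(e): forbidden (parity, ΔL, ΔJ).
(b)–(c): forbidden (parity, ΔL, ΔJ).
(b)–(d): forbidden (parity, ΔS, ΔJ).
(b)–(e): allowed.
(c)–(d): forbidden (parity, ΔS, ΔJ).
(c)–(e): allowed.
(d)–(e): forbidden (ΔS).
Allowed pairs: 2 of 10.

2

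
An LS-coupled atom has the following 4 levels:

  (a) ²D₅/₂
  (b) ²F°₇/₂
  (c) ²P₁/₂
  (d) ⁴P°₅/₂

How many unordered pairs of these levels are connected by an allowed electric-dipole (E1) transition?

1

(a)–(b): allowed.
(a)–(c): forbidden (parity, ΔJ).
(a)–(d): forbidden (ΔS).
(b)–(c): forbidden (ΔL, ΔJ).
(b)–(d): forbidden (parity, ΔS, ΔL).
(c)–(d): forbidden (ΔS, ΔJ).
Allowed pairs: 1 of 6.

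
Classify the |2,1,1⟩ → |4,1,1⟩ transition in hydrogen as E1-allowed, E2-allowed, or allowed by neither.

Δl = 1 − 1 = +0; l_i + l_f = 2.
Δm_l = +0.
E1 (Δl = ±1, |Δm_l| ≤ 1): not satisfied.
E2 (Δl = 0,±2, l_i+l_f ≥ 2, |Δm_l| ≤ 2): satisfied.

E2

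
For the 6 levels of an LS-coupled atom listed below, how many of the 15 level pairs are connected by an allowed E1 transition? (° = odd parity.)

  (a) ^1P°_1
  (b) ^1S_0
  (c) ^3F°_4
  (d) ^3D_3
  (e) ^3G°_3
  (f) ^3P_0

2

(a)–(b): allowed.
(a)–(c): forbidden (parity, ΔS, ΔL, ΔJ).
(a)–(d): forbidden (ΔS, ΔJ).
(a)–(e): forbidden (parity, ΔS, ΔL, ΔJ).
(a)–(f): forbidden (ΔS).
(b)–(c): forbidden (ΔS, ΔL, ΔJ).
(b)–(d): forbidden (parity, ΔS, ΔL, ΔJ).
(b)–(e): forbidden (ΔS, ΔL, ΔJ).
(b)–(f): forbidden (parity, ΔS, ΔJ).
(c)–(d): allowed.
(c)–(e): forbidden (parity).
(c)–(f): forbidden (ΔL, ΔJ).
(d)–(e): forbidden (ΔL).
(d)–(f): forbidden (parity, ΔJ).
(e)–(f): forbidden (ΔL, ΔJ).
Allowed pairs: 2 of 15.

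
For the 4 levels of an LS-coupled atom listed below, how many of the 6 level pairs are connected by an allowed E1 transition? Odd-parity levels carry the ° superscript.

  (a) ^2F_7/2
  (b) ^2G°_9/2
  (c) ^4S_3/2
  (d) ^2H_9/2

(a)–(b): allowed.
(a)–(c): forbidden (parity, ΔS, ΔL, ΔJ).
(a)–(d): forbidden (parity, ΔL).
(b)–(c): forbidden (ΔS, ΔL, ΔJ).
(b)–(d): allowed.
(c)–(d): forbidden (parity, ΔS, ΔL, ΔJ).
Allowed pairs: 2 of 6.

2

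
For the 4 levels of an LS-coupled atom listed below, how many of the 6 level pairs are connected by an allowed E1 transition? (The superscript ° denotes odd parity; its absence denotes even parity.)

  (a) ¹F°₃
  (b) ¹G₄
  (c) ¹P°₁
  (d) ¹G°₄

2

(a)–(b): allowed.
(a)–(c): forbidden (parity, ΔL, ΔJ).
(a)–(d): forbidden (parity).
(b)–(c): forbidden (ΔL, ΔJ).
(b)–(d): allowed.
(c)–(d): forbidden (parity, ΔL, ΔJ).
Allowed pairs: 2 of 6.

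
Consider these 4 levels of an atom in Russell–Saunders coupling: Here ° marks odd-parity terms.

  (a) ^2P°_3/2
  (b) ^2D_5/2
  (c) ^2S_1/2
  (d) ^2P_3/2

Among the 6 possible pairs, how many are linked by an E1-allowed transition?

3

(a)–(b): allowed.
(a)–(c): allowed.
(a)–(d): allowed.
(b)–(c): forbidden (parity, ΔL, ΔJ).
(b)–(d): forbidden (parity).
(c)–(d): forbidden (parity).
Allowed pairs: 3 of 6.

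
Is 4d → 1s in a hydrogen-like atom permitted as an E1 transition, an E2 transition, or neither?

E2

Δl = 0 − 2 = -2; l_i + l_f = 2.
E1 (Δl = ±1): not satisfied.
E2 (Δl = 0,±2, l_i+l_f ≥ 2): satisfied.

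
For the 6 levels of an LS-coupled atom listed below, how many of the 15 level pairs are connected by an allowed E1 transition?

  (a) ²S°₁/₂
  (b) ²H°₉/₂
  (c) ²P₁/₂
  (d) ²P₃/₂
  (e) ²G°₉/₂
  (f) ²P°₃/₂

4

(a)–(b): forbidden (parity, ΔL, ΔJ).
(a)–(c): allowed.
(a)–(d): allowed.
(a)–(e): forbidden (parity, ΔL, ΔJ).
(a)–(f): forbidden (parity).
(b)–(c): forbidden (ΔL, ΔJ).
(b)–(d): forbidden (ΔL, ΔJ).
(b)–(e): forbidden (parity).
(b)–(f): forbidden (parity, ΔL, ΔJ).
(c)–(d): forbidden (parity).
(c)–(e): forbidden (ΔL, ΔJ).
(c)–(f): allowed.
(d)–(e): forbidden (ΔL, ΔJ).
(d)–(f): allowed.
(e)–(f): forbidden (parity, ΔL, ΔJ).
Allowed pairs: 4 of 15.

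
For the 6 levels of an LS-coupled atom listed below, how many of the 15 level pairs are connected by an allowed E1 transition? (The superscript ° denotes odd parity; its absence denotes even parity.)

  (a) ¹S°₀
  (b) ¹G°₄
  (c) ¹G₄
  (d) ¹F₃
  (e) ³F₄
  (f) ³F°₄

(a)–(b): forbidden (parity, ΔL, ΔJ).
(a)–(c): forbidden (ΔL, ΔJ).
(a)–(d): forbidden (ΔL, ΔJ).
(a)–(e): forbidden (ΔS, ΔL, ΔJ).
(a)–(f): forbidden (parity, ΔS, ΔL, ΔJ).
(b)–(c): allowed.
(b)–(d): allowed.
(b)–(e): forbidden (ΔS).
(b)–(f): forbidden (parity, ΔS).
(c)–(d): forbidden (parity).
(c)–(e): forbidden (parity, ΔS).
(c)–(f): forbidden (ΔS).
(d)–(e): forbidden (parity, ΔS).
(d)–(f): forbidden (ΔS).
(e)–(f): allowed.
Allowed pairs: 3 of 15.

3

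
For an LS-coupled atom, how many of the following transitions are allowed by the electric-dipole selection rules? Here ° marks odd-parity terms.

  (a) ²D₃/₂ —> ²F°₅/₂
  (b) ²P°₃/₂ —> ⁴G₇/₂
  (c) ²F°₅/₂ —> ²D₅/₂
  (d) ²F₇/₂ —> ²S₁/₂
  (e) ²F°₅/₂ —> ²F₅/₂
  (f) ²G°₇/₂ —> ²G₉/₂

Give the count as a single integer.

4

(a) allowed
(b) forbidden (ΔS, ΔL, ΔJ fail)
(c) allowed
(d) forbidden (parity, ΔL, ΔJ fail)
(e) allowed
(f) allowed
Total allowed: 4 of 6.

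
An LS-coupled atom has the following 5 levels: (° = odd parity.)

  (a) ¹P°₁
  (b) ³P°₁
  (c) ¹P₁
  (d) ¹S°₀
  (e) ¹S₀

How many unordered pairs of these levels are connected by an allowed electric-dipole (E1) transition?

3

(a)–(b): forbidden (parity, ΔS).
(a)–(c): allowed.
(a)–(d): forbidden (parity).
(a)–(e): allowed.
(b)–(c): forbidden (ΔS).
(b)–(d): forbidden (parity, ΔS).
(b)–(e): forbidden (ΔS).
(c)–(d): allowed.
(c)–(e): forbidden (parity).
(d)–(e): forbidden (ΔL, ΔJ).
Allowed pairs: 3 of 10.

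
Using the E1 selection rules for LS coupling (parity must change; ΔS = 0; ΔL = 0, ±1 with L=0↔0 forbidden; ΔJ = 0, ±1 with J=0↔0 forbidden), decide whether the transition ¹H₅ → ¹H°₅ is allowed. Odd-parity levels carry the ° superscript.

allowed

Reading off the term symbols: S 0→0, L 5→5, J 5→5, parity even→odd.
Parity must change: even → odd — passes.
ΔS = 0: S: 0 → 0 — passes.
ΔL = 0, ±1 (not L=0↔0): L: 5 → 5, ΔL = +0 — passes.
ΔJ = 0, ±1 (not J=0↔0): J: 5 → 5, ΔJ = +0 — passes.
All four E1 rules are satisfied.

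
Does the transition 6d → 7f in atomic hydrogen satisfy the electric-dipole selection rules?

allowed

l: 2 → 3 (Δl = +1). Δl = ±1 passes.
All E1 selection rules are satisfied.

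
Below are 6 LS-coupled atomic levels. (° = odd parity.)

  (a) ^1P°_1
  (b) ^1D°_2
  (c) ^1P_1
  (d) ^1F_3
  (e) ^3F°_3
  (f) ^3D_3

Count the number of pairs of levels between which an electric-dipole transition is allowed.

(a)–(b): forbidden (parity).
(a)–(c): allowed.
(a)–(d): forbidden (ΔL, ΔJ).
(a)–(e): forbidden (parity, ΔS, ΔL, ΔJ).
(a)–(f): forbidden (ΔS, ΔJ).
(b)–(c): allowed.
(b)–(d): allowed.
(b)–(e): forbidden (parity, ΔS).
(b)–(f): forbidden (ΔS).
(c)–(d): forbidden (parity, ΔL, ΔJ).
(c)–(e): forbidden (ΔS, ΔL, ΔJ).
(c)–(f): forbidden (parity, ΔS, ΔJ).
(d)–(e): forbidden (ΔS).
(d)–(f): forbidden (parity, ΔS).
(e)–(f): allowed.
Allowed pairs: 4 of 15.

4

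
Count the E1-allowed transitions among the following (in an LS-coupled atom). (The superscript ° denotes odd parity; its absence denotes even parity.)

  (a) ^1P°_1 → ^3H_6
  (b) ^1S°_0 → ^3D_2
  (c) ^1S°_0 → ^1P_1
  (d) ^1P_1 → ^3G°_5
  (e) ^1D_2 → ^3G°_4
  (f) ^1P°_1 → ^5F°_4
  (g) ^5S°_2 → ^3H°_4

1

(a) forbidden (ΔS, ΔL, ΔJ fail)
(b) forbidden (ΔS, ΔL, ΔJ fail)
(c) allowed
(d) forbidden (ΔS, ΔL, ΔJ fail)
(e) forbidden (ΔS, ΔL, ΔJ fail)
(f) forbidden (parity, ΔS, ΔL, ΔJ fail)
(g) forbidden (parity, ΔS, ΔL, ΔJ fail)
Total allowed: 1 of 7.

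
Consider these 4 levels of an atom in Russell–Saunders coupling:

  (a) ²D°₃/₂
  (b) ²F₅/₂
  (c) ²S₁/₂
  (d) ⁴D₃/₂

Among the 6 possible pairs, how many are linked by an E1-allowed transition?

1

(a)–(b): allowed.
(a)–(c): forbidden (ΔL).
(a)–(d): forbidden (ΔS).
(b)–(c): forbidden (parity, ΔL, ΔJ).
(b)–(d): forbidden (parity, ΔS).
(c)–(d): forbidden (parity, ΔS, ΔL).
Allowed pairs: 1 of 6.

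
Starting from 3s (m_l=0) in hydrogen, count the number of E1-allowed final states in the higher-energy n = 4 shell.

E1 requires Δl = ±1, so l_f ∈ {-1, 1}; with 0 ≤ l_f ≤ n_f−1 = 3, the allowed l_f values are {1}.
For l_f = 1: m_f ∈ {m_i−1, m_i, m_i+1} ∩ [−1, 1] = {-1, 0, 1} → 3 states.
Total: 3.

3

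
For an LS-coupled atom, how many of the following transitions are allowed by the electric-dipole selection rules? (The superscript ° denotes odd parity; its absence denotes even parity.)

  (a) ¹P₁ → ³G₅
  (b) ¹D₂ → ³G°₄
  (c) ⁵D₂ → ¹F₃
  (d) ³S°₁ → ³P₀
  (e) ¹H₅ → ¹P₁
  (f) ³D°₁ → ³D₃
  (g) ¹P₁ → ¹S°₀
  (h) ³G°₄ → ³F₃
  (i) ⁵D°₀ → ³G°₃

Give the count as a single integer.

(a) forbidden (parity, ΔS, ΔL, ΔJ fail)
(b) forbidden (ΔS, ΔL, ΔJ fail)
(c) forbidden (parity, ΔS fail)
(d) allowed
(e) forbidden (parity, ΔL, ΔJ fail)
(f) forbidden (ΔJ fails)
(g) allowed
(h) allowed
(i) forbidden (parity, ΔS, ΔL, ΔJ fail)
Total allowed: 3 of 9.

3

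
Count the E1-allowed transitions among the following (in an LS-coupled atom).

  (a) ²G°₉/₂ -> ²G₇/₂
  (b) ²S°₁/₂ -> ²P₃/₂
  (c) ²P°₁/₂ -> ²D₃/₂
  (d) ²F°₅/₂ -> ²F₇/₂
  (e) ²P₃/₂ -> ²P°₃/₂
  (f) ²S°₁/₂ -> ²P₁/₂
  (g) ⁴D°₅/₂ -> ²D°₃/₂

(a) allowed
(b) allowed
(c) allowed
(d) allowed
(e) allowed
(f) allowed
(g) forbidden (parity, ΔS fail)
Total allowed: 6 of 7.

6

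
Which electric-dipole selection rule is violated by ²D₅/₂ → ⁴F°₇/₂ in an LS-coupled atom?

Reading off the term symbols: S 1/2→3/2, L 2→3, J 5/2→7/2, parity even→odd.
Parity must change: even → odd — satisfied.
ΔL = 0, ±1 (not L=0↔0): L: 2 → 3, ΔL = +1 — satisfied.
ΔJ = 0, ±1 (not J=0↔0): J: 5/2 → 7/2, ΔJ = +1 — satisfied.
ΔS = 0: S: 1/2 → 3/2 — violated.

the ΔS = 0 rule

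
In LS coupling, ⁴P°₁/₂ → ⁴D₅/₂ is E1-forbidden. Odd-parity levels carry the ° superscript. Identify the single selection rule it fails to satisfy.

Initial level: S=3/2, L=1, J=1/2, parity odd. Final level: S=3/2, L=2, J=5/2, parity even.
Parity must change: odd → even — passes.
ΔS = 0: S: 3/2 → 3/2 — passes.
ΔL = 0, ±1 (not L=0↔0): L: 1 → 2, ΔL = +1 — passes.
ΔJ = 0, ±1 (not J=0↔0): J: 1/2 → 5/2, ΔJ = +2 — fails.

the ΔJ = 0, ±1 rule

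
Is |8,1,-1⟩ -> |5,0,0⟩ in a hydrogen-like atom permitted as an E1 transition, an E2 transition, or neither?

E1

Δl = 0 − 1 = -1; l_i + l_f = 1.
Δm_l = +1.
E1 (Δl = ±1, |Δm_l| ≤ 1): satisfied.
E2 (Δl = 0,±2, l_i+l_f ≥ 2, |Δm_l| ≤ 2): not satisfied.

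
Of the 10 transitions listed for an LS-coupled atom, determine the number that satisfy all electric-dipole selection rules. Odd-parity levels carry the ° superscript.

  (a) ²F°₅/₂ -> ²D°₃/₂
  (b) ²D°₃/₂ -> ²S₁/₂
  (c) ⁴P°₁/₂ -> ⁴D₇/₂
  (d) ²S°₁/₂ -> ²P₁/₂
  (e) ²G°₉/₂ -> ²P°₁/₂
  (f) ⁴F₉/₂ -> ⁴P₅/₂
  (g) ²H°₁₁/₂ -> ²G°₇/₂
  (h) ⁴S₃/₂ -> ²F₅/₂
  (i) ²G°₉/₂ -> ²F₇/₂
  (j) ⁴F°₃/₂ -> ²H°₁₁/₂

2

(a) forbidden (parity fails)
(b) forbidden (ΔL fails)
(c) forbidden (ΔJ fails)
(d) allowed
(e) forbidden (parity, ΔL, ΔJ fail)
(f) forbidden (parity, ΔL, ΔJ fail)
(g) forbidden (parity, ΔJ fail)
(h) forbidden (parity, ΔS, ΔL fail)
(i) allowed
(j) forbidden (parity, ΔS, ΔL, ΔJ fail)
Total allowed: 2 of 10.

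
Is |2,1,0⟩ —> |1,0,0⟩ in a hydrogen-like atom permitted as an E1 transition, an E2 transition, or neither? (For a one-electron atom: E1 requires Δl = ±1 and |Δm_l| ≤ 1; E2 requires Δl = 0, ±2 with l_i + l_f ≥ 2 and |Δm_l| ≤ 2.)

E1

Δl = 0 − 1 = -1; l_i + l_f = 1.
Δm_l = +0.
E1 (Δl = ±1, |Δm_l| ≤ 1): satisfied.
E2 (Δl = 0,±2, l_i+l_f ≥ 2, |Δm_l| ≤ 2): not satisfied.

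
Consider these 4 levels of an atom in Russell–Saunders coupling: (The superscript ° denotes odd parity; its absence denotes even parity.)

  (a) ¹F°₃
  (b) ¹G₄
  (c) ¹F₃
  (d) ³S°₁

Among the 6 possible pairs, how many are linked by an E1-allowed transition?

(a)–(b): allowed.
(a)–(c): allowed.
(a)–(d): forbidden (parity, ΔS, ΔL, ΔJ).
(b)–(c): forbidden (parity).
(b)–(d): forbidden (ΔS, ΔL, ΔJ).
(c)–(d): forbidden (ΔS, ΔL, ΔJ).
Allowed pairs: 2 of 6.

2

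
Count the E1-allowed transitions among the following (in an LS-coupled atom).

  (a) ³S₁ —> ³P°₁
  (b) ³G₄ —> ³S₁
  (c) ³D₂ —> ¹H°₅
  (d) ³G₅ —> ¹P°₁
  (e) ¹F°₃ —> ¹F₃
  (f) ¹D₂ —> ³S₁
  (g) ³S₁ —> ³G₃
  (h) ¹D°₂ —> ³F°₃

(a) allowed
(b) forbidden (parity, ΔL, ΔJ fail)
(c) forbidden (ΔS, ΔL, ΔJ fail)
(d) forbidden (ΔS, ΔL, ΔJ fail)
(e) allowed
(f) forbidden (parity, ΔS, ΔL fail)
(g) forbidden (parity, ΔL, ΔJ fail)
(h) forbidden (parity, ΔS fail)
Total allowed: 2 of 8.

2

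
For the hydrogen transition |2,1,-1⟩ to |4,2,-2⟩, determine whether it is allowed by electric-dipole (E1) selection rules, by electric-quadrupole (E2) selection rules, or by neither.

E1

Δl = 2 − 1 = +1; l_i + l_f = 3.
Δm_l = -1.
E1 (Δl = ±1, |Δm_l| ≤ 1): satisfied.
E2 (Δl = 0,±2, l_i+l_f ≥ 2, |Δm_l| ≤ 2): not satisfied.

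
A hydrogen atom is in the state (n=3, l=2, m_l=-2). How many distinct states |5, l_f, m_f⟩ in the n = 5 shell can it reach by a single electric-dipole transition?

E1 requires Δl = ±1, so l_f ∈ {1, 3}; with 0 ≤ l_f ≤ n_f−1 = 4, the allowed l_f values are {1, 3}.
For l_f = 1: m_f ∈ {m_i−1, m_i, m_i+1} ∩ [−1, 1] = {-1} → 1 state.
For l_f = 3: m_f ∈ {m_i−1, m_i, m_i+1} ∩ [−3, 3] = {-3, -2, -1} → 3 states.
Total: 4.

4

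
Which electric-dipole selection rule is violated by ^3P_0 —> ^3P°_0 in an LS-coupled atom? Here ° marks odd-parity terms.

ΔS = 0: S: 1 → 1 — ok.
Parity must change: even → odd — ok.
ΔL = 0, ±1 (not L=0↔0): L: 1 → 1, ΔL = +0 — ok.
ΔJ = 0, ±1 (not J=0↔0): J: 0 → 0, ΔJ = +0 — fails.

the J=0 ↔ J=0 exclusion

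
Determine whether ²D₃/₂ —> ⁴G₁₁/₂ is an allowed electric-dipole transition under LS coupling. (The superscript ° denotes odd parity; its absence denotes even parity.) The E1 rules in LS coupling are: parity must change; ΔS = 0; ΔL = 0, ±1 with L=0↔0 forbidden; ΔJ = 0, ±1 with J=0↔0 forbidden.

forbidden

Initial level: S=1/2, L=2, J=3/2, parity even. Final level: S=3/2, L=4, J=11/2, parity even.
Parity must change: even → even — violated.
ΔS = 0: S: 1/2 → 3/2 — violated.
ΔL = 0, ±1 (not L=0↔0): L: 2 → 4, ΔL = +2 — violated.
ΔJ = 0, ±1 (not J=0↔0): J: 3/2 → 11/2, ΔJ = +4 — violated.
Rule(s) violated: parity, ΔS, ΔL, ΔJ.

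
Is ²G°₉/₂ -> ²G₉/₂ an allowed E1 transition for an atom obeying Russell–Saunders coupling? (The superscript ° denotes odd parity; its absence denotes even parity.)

Parity must change: odd → even — satisfied.
ΔL = 0, ±1 (not L=0↔0): L: 4 → 4, ΔL = +0 — satisfied.
ΔJ = 0, ±1 (not J=0↔0): J: 9/2 → 9/2, ΔJ = +0 — satisfied.
ΔS = 0: S: 1/2 → 1/2 — satisfied.
All four E1 rules are satisfied.

allowed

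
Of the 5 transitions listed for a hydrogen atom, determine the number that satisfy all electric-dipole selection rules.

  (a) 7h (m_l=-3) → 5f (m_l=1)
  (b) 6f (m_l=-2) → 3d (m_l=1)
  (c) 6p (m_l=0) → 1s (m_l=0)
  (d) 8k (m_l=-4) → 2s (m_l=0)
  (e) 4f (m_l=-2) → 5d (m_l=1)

1

(a) forbidden — Δl = -2 (E1 requires Δl = ±1); Δm_l = +4 (E1 requires Δm_l = 0, ±1)
(b) forbidden — Δm_l = +3 (E1 requires Δm_l = 0, ±1)
(c) allowed
(d) forbidden — Δl = -7 (E1 requires Δl = ±1); Δm_l = +4 (E1 requires Δm_l = 0, ±1)
(e) forbidden — Δm_l = +3 (E1 requires Δm_l = 0, ±1)
Total allowed: 1 of 5.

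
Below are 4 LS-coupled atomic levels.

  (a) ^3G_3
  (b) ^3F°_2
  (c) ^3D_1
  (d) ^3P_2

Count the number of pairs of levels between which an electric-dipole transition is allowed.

(a)–(b): allowed.
(a)–(c): forbidden (parity, ΔL, ΔJ).
(a)–(d): forbidden (parity, ΔL).
(b)–(c): allowed.
(b)–(d): forbidden (ΔL).
(c)–(d): forbidden (parity).
Allowed pairs: 2 of 6.

2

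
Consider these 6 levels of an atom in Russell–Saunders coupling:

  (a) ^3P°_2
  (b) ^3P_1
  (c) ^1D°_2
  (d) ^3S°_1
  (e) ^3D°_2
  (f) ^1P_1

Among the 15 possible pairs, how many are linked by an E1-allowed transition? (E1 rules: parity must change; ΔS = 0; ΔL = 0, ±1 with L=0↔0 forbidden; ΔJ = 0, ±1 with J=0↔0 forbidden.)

4

(a)–(b): allowed.
(a)–(c): forbidden (parity, ΔS).
(a)–(d): forbidden (parity).
(a)–(e): forbidden (parity).
(a)–(f): forbidden (ΔS).
(b)–(c): forbidden (ΔS).
(b)–(d): allowed.
(b)–(e): allowed.
(b)–(f): forbidden (parity, ΔS).
(c)–(d): forbidden (parity, ΔS, ΔL).
(c)–(e): forbidden (parity, ΔS).
(c)–(f): allowed.
(d)–(e): forbidden (parity, ΔL).
(d)–(f): forbidden (ΔS).
(e)–(f): forbidden (ΔS).
Allowed pairs: 4 of 15.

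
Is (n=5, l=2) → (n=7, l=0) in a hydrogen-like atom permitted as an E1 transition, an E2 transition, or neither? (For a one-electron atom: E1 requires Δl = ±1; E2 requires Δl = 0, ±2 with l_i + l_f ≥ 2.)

E2

Δl = 0 − 2 = -2; l_i + l_f = 2.
E1 (Δl = ±1): not satisfied.
E2 (Δl = 0,±2, l_i+l_f ≥ 2): satisfied.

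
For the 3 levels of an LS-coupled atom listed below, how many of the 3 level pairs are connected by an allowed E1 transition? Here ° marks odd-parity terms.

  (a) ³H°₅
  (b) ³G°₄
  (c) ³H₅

(a)–(b): forbidden (parity).
(a)–(c): allowed.
(b)–(c): allowed.
Allowed pairs: 2 of 3.

2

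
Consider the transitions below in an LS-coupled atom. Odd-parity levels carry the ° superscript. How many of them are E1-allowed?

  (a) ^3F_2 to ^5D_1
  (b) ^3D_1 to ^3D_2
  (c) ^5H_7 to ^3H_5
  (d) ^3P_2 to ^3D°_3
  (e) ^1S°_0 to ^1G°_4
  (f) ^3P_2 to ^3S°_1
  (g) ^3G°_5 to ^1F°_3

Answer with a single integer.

(a) forbidden (parity, ΔS fail)
(b) forbidden (parity fails)
(c) forbidden (parity, ΔS, ΔJ fail)
(d) allowed
(e) forbidden (parity, ΔL, ΔJ fail)
(f) allowed
(g) forbidden (parity, ΔS, ΔJ fail)
Total allowed: 2 of 7.

2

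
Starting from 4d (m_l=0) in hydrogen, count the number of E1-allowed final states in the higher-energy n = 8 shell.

6

E1 requires Δl = ±1, so l_f ∈ {1, 3}; with 0 ≤ l_f ≤ n_f−1 = 7, the allowed l_f values are {1, 3}.
For l_f = 1: m_f ∈ {m_i−1, m_i, m_i+1} ∩ [−1, 1] = {-1, 0, 1} → 3 states.
For l_f = 3: m_f ∈ {m_i−1, m_i, m_i+1} ∩ [−3, 3] = {-1, 0, 1} → 3 states.
Total: 6.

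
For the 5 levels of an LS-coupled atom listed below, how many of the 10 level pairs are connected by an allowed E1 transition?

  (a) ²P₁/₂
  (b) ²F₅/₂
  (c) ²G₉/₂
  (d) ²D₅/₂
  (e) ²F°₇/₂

(a)–(b): forbidden (parity, ΔL, ΔJ).
(a)–(c): forbidden (parity, ΔL, ΔJ).
(a)–(d): forbidden (parity, ΔJ).
(a)–(e): forbidden (ΔL, ΔJ).
(b)–(c): forbidden (parity, ΔJ).
(b)–(d): forbidden (parity).
(b)–(e): allowed.
(c)–(d): forbidden (parity, ΔL, ΔJ).
(c)–(e): allowed.
(d)–(e): allowed.
Allowed pairs: 3 of 10.

3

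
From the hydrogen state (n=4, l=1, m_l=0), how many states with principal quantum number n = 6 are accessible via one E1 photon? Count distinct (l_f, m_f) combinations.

E1 requires Δl = ±1, so l_f ∈ {0, 2}; with 0 ≤ l_f ≤ n_f−1 = 5, the allowed l_f values are {0, 2}.
For l_f = 0: m_f ∈ {m_i−1, m_i, m_i+1} ∩ [−0, 0] = {0} → 1 state.
For l_f = 2: m_f ∈ {m_i−1, m_i, m_i+1} ∩ [−2, 2] = {-1, 0, 1} → 3 states.
Total: 4.

4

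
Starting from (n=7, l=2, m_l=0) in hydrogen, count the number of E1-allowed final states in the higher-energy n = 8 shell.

E1 requires Δl = ±1, so l_f ∈ {1, 3}; with 0 ≤ l_f ≤ n_f−1 = 7, the allowed l_f values are {1, 3}.
For l_f = 1: m_f ∈ {m_i−1, m_i, m_i+1} ∩ [−1, 1] = {-1, 0, 1} → 3 states.
For l_f = 3: m_f ∈ {m_i−1, m_i, m_i+1} ∩ [−3, 3] = {-1, 0, 1} → 3 states.
Total: 6.

6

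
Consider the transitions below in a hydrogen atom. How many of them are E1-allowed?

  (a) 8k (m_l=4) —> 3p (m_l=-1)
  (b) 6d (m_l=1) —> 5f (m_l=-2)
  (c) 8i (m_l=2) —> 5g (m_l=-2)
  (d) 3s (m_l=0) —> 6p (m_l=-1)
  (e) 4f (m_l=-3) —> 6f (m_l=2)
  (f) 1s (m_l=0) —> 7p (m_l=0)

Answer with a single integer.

(a) forbidden — Δl = -6 (E1 requires Δl = ±1); Δm_l = -5 (E1 requires Δm_l = 0, ±1)
(b) forbidden — Δm_l = -3 (E1 requires Δm_l = 0, ±1)
(c) forbidden — Δl = -2 (E1 requires Δl = ±1); Δm_l = -4 (E1 requires Δm_l = 0, ±1)
(d) allowed
(e) forbidden — Δl = +0 (E1 requires Δl = ±1); Δm_l = +5 (E1 requires Δm_l = 0, ±1)
(f) allowed
Total allowed: 2 of 6.

2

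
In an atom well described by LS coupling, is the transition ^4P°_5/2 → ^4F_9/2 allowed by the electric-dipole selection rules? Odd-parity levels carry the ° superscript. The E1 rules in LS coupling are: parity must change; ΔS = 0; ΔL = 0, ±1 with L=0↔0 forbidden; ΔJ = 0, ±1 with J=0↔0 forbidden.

forbidden

Initial level: S=3/2, L=1, J=5/2, parity odd. Final level: S=3/2, L=3, J=9/2, parity even.
ΔL = 0, ±1 (not L=0↔0): L: 1 → 3, ΔL = +2 — ✗.
Parity must change: odd → even — ✓.
ΔS = 0: S: 3/2 → 3/2 — ✓.
ΔJ = 0, ±1 (not J=0↔0): J: 5/2 → 9/2, ΔJ = +2 — ✗.
Rule(s) violated: ΔL, ΔJ.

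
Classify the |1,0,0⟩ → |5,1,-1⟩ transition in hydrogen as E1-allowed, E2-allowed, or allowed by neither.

Δl = 1 − 0 = +1; l_i + l_f = 1.
Δm_l = -1.
E1 (Δl = ±1, |Δm_l| ≤ 1): satisfied.
E2 (Δl = 0,±2, l_i+l_f ≥ 2, |Δm_l| ≤ 2): not satisfied.

E1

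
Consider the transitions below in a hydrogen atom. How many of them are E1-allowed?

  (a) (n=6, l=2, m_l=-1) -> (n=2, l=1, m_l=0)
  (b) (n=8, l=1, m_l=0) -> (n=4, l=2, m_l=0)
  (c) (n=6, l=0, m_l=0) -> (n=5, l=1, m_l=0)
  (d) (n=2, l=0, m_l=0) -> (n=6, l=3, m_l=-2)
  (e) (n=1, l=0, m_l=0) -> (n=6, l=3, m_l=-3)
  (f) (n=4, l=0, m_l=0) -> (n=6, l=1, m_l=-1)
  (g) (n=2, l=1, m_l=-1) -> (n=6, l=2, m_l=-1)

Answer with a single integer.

5

(a) allowed
(b) allowed
(c) allowed
(d) forbidden — Δl = +3 (E1 requires Δl = ±1); Δm_l = -2 (E1 requires Δm_l = 0, ±1)
(e) forbidden — Δl = +3 (E1 requires Δl = ±1); Δm_l = -3 (E1 requires Δm_l = 0, ±1)
(f) allowed
(g) allowed
Total allowed: 5 of 7.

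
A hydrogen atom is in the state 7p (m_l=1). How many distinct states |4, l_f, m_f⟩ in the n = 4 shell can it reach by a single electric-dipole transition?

4

E1 requires Δl = ±1, so l_f ∈ {0, 2}; with 0 ≤ l_f ≤ n_f−1 = 3, the allowed l_f values are {0, 2}.
For l_f = 0: m_f ∈ {m_i−1, m_i, m_i+1} ∩ [−0, 0] = {0} → 1 state.
For l_f = 2: m_f ∈ {m_i−1, m_i, m_i+1} ∩ [−2, 2] = {0, 1, 2} → 3 states.
Total: 4.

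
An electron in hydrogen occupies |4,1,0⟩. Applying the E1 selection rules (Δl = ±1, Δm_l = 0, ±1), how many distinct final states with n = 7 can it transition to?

E1 requires Δl = ±1, so l_f ∈ {0, 2}; with 0 ≤ l_f ≤ n_f−1 = 6, the allowed l_f values are {0, 2}.
For l_f = 0: m_f ∈ {m_i−1, m_i, m_i+1} ∩ [−0, 0] = {0} → 1 state.
For l_f = 2: m_f ∈ {m_i−1, m_i, m_i+1} ∩ [−2, 2] = {-1, 0, 1} → 3 states.
Total: 4.

4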